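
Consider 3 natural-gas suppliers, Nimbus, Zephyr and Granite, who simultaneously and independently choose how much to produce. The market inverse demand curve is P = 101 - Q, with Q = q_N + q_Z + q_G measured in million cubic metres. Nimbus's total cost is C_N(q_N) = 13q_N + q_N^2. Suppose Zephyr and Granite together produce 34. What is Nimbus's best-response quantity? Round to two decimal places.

With rivals' combined output fixed at 34, Nimbus's profit is π_N = (101 - 34 - q_N)q_N - (13q_N + q_N²) = (67 - q_N)q_N - (13q_N + q_N²).
∂π_N/∂q_N = 54 - 4q_N = 0, so q_N = 27/2.

13.50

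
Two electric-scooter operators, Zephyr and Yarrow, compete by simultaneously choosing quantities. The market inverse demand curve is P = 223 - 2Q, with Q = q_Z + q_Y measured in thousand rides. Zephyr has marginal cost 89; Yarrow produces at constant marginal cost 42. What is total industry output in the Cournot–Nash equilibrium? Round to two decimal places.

Zephyr's profit: π_Z = (223 - 2Q)q_Z - (89q_Z). Setting ∂π_Z/∂q_Z = 0: 134 - 4q_Z - 2(q_Y) = 0.
Yarrow's first-order condition: 181 - 4q_Y - 2(q_Z) = 0.
So q_Z = (134 - 2q_Y)/4 and q_Y = (181 - 2q_Z)/4.
Substituting one into the other gives q_Z = 29/2 and q_Y = 38.
Total output Q = 29/2 + 38 = 105/2.

52.50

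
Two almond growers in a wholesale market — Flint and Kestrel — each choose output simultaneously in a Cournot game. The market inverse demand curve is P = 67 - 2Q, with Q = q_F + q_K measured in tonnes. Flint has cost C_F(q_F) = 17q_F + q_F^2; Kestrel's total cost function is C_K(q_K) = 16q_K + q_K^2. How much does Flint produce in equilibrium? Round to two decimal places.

6.19

Flint's profit: π_F = (67 - 2Q)q_F - (17q_F + q_F²). Setting ∂π_F/∂q_F = 0: 50 - 6q_F - 2(q_K) = 0.
Kestrel's first-order condition: 51 - 6q_K - 2(q_F) = 0.
So q_F = (50 - 2q_K)/6 and q_K = (51 - 2q_F)/6.
Solving the pair: q_F = 99/16, q_K = 103/16.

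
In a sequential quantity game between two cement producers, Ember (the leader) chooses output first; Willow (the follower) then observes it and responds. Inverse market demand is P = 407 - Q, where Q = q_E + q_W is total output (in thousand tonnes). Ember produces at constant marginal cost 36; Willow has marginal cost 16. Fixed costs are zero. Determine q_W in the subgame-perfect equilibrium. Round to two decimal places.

The follower Willow best-responds to any q_E: π_W = (407 - Q)q_W - 16q_W.
Follower FOC: 391 - q_E - 2q_W = 0, so q_W(q_E) = (391 - q_E)/2.
The leader anticipates this reaction. Substituting into P = 407 - Q gives P = 423/2 - (1/2)q_E, so π_E = (423/2 - (1/2)q_E)q_E - 36q_E.
The leader's first-order condition 351/2 - q_E = 0 yields q_E = 351/2.
Then q_W = (391 - 351/2)/2 = 431/4.

107.75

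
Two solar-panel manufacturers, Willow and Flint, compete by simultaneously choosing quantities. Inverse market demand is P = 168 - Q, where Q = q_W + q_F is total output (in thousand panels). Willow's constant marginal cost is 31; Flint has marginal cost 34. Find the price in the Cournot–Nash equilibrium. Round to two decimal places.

77.67

Willow's profit: π_W = (168 - Q)q_W - (31q_W). Setting ∂π_W/∂q_W = 0: 137 - 2q_W - (q_F) = 0.
Flint's profit: π_F = (168 - Q)q_F - (34q_F). Setting ∂π_F/∂q_F = 0: 134 - 2q_F - (q_W) = 0.
Rearranging gives the reaction functions q_W = (137 - q_F)/2 and q_F = (134 - q_W)/2.
Solving the pair: q_W = 140/3, q_F = 131/3.
Total output Q = 271/3, so price P = 168 - 271/3 = 233/3.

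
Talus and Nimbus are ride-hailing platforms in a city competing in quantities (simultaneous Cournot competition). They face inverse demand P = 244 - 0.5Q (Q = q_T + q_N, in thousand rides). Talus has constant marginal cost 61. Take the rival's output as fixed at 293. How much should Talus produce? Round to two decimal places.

36.50

With the rival's output fixed at 293, Talus's profit is π_T = (244 - (1/2)·293 - (1/2)q_T)q_T - (61q_T) = (195/2 - (1/2)q_T)q_T - (61q_T).
∂π_T/∂q_T = 73/2 - q_T = 0, so q_T = 73/2.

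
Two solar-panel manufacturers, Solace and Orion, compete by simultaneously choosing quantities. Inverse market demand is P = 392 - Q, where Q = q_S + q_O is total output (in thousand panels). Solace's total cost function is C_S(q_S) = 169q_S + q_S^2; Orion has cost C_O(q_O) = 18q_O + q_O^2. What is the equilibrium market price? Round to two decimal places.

Solace's profit: π_S = (392 - Q)q_S - (169q_S + q_S²). Setting ∂π_S/∂q_S = 0: 223 - 4q_S - (q_O) = 0.
Orion's profit: π_O = (392 - Q)q_O - (18q_O + q_O²). Setting ∂π_O/∂q_O = 0: 374 - 4q_O - (q_S) = 0.
Rearranging gives the reaction functions q_S = (223 - q_O)/4 and q_O = (374 - q_S)/4.
Solving the pair: q_S = 518/15, q_O = 1273/15.
Total output Q = 597/5, so price P = 392 - 597/5 = 1363/5.

272.60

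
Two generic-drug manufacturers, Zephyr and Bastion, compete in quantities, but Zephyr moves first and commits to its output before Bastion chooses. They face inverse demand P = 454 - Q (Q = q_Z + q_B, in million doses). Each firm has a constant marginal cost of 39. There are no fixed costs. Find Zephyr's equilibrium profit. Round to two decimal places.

21528.13

Solve by backward induction. Given q_Z, the follower Bastion maximises π_B = (454 - q_Z - q_B)q_B - 39q_B.
Setting the follower's marginal profit to zero, 415 - q_Z - 2q_B = 0, i.e. q_B = (415 - q_Z)/2.
The leader anticipates this reaction. Substituting into P = 454 - Q gives P = 493/2 - (1/2)q_Z, so π_Z = (493/2 - (1/2)q_Z)q_Z - 39q_Z.
Leader FOC: 415/2 - q_Z = 0, so q_Z = 415/2.
Then q_B = (415 - 415/2)/2 = 415/4.
Price P = 454 - 1245/4 = 571/4.
Zephyr's profit: (571/4 - 39)·(415/2) = 21528.1250.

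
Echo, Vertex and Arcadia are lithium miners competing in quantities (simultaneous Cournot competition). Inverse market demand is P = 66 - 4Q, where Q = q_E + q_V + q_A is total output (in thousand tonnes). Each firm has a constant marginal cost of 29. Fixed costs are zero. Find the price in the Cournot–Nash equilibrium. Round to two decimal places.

A representative firm's profit is π_i = q_i(66 - 4Q) - 29q_i.
Setting ∂π_i/∂q_i = 0 with rivals' quantities fixed: 37 - 8q_i - 4·Σ_{j≠i} q_j = 0.
By symmetry each firm produces the same amount; substituting Σ_{j≠i} q_j = 2q_i yields q_i = 37/16.
Total output Q = 111/16, so price P = 66 - 4·(111/16) = 153/4.

38.25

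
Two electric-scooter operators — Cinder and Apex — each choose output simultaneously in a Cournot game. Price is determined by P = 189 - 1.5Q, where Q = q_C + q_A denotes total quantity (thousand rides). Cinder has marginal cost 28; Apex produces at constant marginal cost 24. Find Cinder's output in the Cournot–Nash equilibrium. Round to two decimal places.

Cinder's profit: π_C = (189 - 1.5Q)q_C - (28q_C). Setting ∂π_C/∂q_C = 0: 161 - 3q_C - (3/2)(q_A) = 0.
Apex's first-order condition: 165 - 3q_A - (3/2)(q_C) = 0.
Rearranging gives the reaction functions q_C = (161 - (3/2)q_A)/3 and q_A = (165 - (3/2)q_C)/3.
Substituting one into the other gives q_C = 314/9 and q_A = 338/9.

34.89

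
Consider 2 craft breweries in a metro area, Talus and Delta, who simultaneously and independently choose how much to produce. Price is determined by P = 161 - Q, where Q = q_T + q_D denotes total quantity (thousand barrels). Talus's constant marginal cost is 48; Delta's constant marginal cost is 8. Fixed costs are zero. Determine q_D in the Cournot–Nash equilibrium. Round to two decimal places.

64.33

Talus's profit: π_T = (161 - Q)q_T - (48q_T). Setting ∂π_T/∂q_T = 0: 113 - 2q_T - (q_D) = 0.
Delta's first-order condition: 153 - 2q_D - (q_T) = 0.
So q_T = (113 - q_D)/2 and q_D = (153 - q_T)/2.
Substituting one into the other gives q_T = 73/3 and q_D = 193/3.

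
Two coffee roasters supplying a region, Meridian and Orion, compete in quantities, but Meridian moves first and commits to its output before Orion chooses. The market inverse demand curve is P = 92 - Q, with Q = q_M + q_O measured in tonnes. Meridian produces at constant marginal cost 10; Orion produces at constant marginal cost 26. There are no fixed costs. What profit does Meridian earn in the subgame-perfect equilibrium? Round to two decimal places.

Solve by backward induction. Given q_M, the follower Orion maximises π_O = (92 - q_M - q_O)q_O - 26q_O.
∂π_O/∂q_O = 66 - q_M - 2q_O = 0 gives the reaction function q_O = (66 - q_M)/2.
The leader anticipates this reaction. Substituting into P = 92 - Q gives P = 59 - (1/2)q_M, so π_M = (59 - (1/2)q_M)q_M - 10q_M.
Maximising: ∂π_M/∂q_M = 49 - q_M = 0, giving q_M = 49.
Then q_O = (66 - 49)/2 = 17/2.
Price P = 92 - 115/2 = 69/2.
Meridian's profit: (69/2 - 10)·49 = 1200.5000.

1200.50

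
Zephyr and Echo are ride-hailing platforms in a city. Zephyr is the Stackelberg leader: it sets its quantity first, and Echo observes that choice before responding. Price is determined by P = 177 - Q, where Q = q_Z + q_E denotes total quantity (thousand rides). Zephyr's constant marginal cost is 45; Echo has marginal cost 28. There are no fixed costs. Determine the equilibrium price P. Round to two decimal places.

Solve by backward induction. Given q_Z, the follower Echo maximises π_E = (177 - q_Z - q_E)q_E - 28q_E.
Follower FOC: 149 - q_Z - 2q_E = 0, so q_E(q_Z) = (149 - q_Z)/2.
The leader anticipates this reaction. Substituting into P = 177 - Q gives P = 205/2 - (1/2)q_Z, so π_Z = (205/2 - (1/2)q_Z)q_Z - 45q_Z.
Maximising: ∂π_Z/∂q_Z = 115/2 - q_Z = 0, giving q_Z = 115/2.
Then q_E = (149 - 115/2)/2 = 183/4.
Total output Q = 413/4, so price P = 177 - 413/4 = 295/4.

73.75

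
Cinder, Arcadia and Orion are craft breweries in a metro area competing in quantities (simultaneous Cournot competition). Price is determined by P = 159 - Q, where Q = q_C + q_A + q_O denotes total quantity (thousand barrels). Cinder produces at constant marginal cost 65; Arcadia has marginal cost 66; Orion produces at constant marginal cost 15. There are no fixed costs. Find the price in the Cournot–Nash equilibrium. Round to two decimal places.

Cinder's profit: π_C = (159 - Q)q_C - (65q_C). Setting ∂π_C/∂q_C = 0: 94 - 2q_C - (q_A + q_O) = 0.
Arcadia's first-order condition: 93 - 2q_A - (q_C + q_O) = 0.
Orion's profit: π_O = (159 - Q)q_O - (15q_O). Setting ∂π_O/∂q_O = 0: 144 - 2q_O - (q_C + q_A) = 0.
Summing all 3 equations gives 331 − 4Q = 0, hence Q = 331/4.
Back-substituting: q_C = (94 − 331/4) = 45/4, q_A = (93 − 331/4) = 41/4, q_O = (144 − 331/4) = 245/4.
Total output Q = 331/4, so price P = 159 - 331/4 = 305/4.

76.25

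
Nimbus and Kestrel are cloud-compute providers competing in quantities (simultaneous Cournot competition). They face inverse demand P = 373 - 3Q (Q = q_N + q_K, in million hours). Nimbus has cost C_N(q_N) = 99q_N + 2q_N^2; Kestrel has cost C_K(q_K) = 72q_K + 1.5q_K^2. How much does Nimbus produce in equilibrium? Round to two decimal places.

19.30

Nimbus's profit: π_N = (373 - 3Q)q_N - (99q_N + 2q_N²). Setting ∂π_N/∂q_N = 0: 274 - 10q_N - 3(q_K) = 0.
Kestrel's profit: π_K = (373 - 3Q)q_K - (72q_K + (3/2)q_K²). Setting ∂π_K/∂q_K = 0: 301 - 9q_K - 3(q_N) = 0.
Rearranging gives the reaction functions q_N = (274 - 3q_K)/10 and q_K = (301 - 3q_N)/9.
Substituting one into the other gives q_N = 521/27 and q_K = 27.0123.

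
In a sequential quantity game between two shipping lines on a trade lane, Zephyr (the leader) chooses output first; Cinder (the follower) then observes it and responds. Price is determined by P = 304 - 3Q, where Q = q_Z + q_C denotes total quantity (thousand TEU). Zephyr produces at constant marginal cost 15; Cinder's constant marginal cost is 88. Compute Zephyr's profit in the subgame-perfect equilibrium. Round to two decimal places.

Solve by backward induction. Given q_Z, the follower Cinder maximises π_C = (304 - 3q_Z - 3q_C)q_C - 88q_C.
Follower FOC: 216 - 3q_Z - 6q_C = 0, so q_C(q_Z) = (216 - 3q_Z)/6.
The leader anticipates this reaction. Substituting into P = 304 - 3Q gives P = 196 - (3/2)q_Z, so π_Z = (196 - (3/2)q_Z)q_Z - 15q_Z.
The leader's first-order condition 181 - 3q_Z = 0 yields q_Z = 181/3.
Then q_C = (216 - 3·(181/3))/6 = 35/6.
Price P = 304 - 3·(397/6) = 211/2.
Zephyr's profit: (211/2 - 15)·(181/3) = 5460.1667.

5460.17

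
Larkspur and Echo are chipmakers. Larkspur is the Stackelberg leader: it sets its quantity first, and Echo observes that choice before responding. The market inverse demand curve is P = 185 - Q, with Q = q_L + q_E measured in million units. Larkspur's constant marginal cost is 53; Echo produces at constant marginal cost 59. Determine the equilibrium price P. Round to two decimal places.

87.50

Solve by backward induction. Given q_L, the follower Echo maximises π_E = (185 - q_L - q_E)q_E - 59q_E.
Setting the follower's marginal profit to zero, 126 - q_L - 2q_E = 0, i.e. q_E = (126 - q_L)/2.
Larkspur substitutes q_E(q_L) into its own profit: π_L = q_L(185 - q_L - (126 - q_L)/2) - 53q_L = (122 - (1/2)q_L)q_L - 53q_L.
Maximising: ∂π_L/∂q_L = 69 - q_L = 0, giving q_L = 69.
Then q_E = (126 - 69)/2 = 57/2.
Total output Q = 195/2, so price P = 185 - 195/2 = 175/2.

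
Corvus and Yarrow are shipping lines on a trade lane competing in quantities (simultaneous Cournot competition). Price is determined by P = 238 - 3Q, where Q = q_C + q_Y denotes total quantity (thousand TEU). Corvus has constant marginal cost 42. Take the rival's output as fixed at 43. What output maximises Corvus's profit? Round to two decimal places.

11.17

With the rival's output fixed at 43, Corvus's profit is π_C = (238 - 3·43 - 3q_C)q_C - (42q_C) = (109 - 3q_C)q_C - (42q_C).
∂π_C/∂q_C = 67 - 6q_C = 0, so q_C = 67/6.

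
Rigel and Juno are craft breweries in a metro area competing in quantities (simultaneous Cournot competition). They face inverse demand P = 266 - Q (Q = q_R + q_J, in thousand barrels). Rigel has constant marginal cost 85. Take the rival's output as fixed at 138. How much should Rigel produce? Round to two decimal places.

21.50

With the rival's output fixed at 138, Rigel's profit is π_R = (266 - 138 - q_R)q_R - (85q_R) = (128 - q_R)q_R - (85q_R).
∂π_R/∂q_R = 43 - 2q_R = 0, so q_R = 43/2.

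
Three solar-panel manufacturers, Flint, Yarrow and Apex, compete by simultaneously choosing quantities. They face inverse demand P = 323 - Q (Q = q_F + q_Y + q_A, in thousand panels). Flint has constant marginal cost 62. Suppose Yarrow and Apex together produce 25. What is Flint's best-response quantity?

With rivals' combined output fixed at 25, Flint's profit is π_F = (323 - 25 - q_F)q_F - (62q_F) = (298 - q_F)q_F - (62q_F).
∂π_F/∂q_F = 236 - 2q_F = 0, so q_F = 118.

118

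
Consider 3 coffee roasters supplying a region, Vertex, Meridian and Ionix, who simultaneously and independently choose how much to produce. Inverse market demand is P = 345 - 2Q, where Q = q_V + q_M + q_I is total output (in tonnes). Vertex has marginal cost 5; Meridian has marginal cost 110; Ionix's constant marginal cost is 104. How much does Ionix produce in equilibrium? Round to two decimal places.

Vertex's profit: π_V = (345 - 2Q)q_V - (5q_V). Setting ∂π_V/∂q_V = 0: 340 - 4q_V - 2(q_M + q_I) = 0.
Meridian's first-order condition: 235 - 4q_M - 2(q_V + q_I) = 0.
Ionix's profit: π_I = (345 - 2Q)q_I - (104q_I). Setting ∂π_I/∂q_I = 0: 241 - 4q_I - 2(q_V + q_M) = 0.
Summing all 3 equations gives 816 − 8Q = 0, hence Q = 102.
Back-substituting: q_V = (340 − 204)/2 = 68, q_M = (235 − 204)/2 = 31/2, q_I = (241 − 204)/2 = 37/2.

18.50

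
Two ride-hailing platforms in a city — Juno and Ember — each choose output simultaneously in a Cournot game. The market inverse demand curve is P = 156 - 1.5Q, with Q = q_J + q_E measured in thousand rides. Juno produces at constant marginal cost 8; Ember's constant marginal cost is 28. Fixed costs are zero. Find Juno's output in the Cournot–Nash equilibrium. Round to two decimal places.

Juno's profit: π_J = (156 - 1.5Q)q_J - (8q_J). Setting ∂π_J/∂q_J = 0: 148 - 3q_J - (3/2)(q_E) = 0.
Ember's first-order condition: 128 - 3q_E - (3/2)(q_J) = 0.
Best responses: q_J = (148 - (3/2)q_E)/3, q_E = (128 - (3/2)q_J)/3.
Solving the pair: q_J = 112/3, q_E = 24.

37.33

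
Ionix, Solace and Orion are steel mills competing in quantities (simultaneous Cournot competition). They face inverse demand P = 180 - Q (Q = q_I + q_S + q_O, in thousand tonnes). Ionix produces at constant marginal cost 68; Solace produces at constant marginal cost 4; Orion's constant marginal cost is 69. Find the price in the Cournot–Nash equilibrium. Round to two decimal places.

Ionix's profit: π_I = (180 - Q)q_I - (68q_I). Setting ∂π_I/∂q_I = 0: 112 - 2q_I - (q_S + q_O) = 0.
Solace's first-order condition: 176 - 2q_S - (q_I + q_O) = 0.
Orion's profit: π_O = (180 - Q)q_O - (69q_O). Setting ∂π_O/∂q_O = 0: 111 - 2q_O - (q_I + q_S) = 0.
Adding the 3 first-order conditions: 399 − 4Q = 0, so Q = 399/4.
Back-substituting: q_I = (112 − 399/4) = 49/4, q_S = (176 − 399/4) = 305/4, q_O = (111 − 399/4) = 45/4.
Total output Q = 399/4, so price P = 180 - 399/4 = 321/4.

80.25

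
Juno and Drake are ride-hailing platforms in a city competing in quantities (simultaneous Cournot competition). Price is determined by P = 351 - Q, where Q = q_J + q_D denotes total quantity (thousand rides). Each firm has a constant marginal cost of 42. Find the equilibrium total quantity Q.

Each firm earns π_i = (351 - Q)q_i - 42q_i.
First-order condition (treating rivals' output as given): 309 - 2q_i - q_j = 0.
By symmetry each firm produces the same amount; substituting q_j = q_i yields q_i = 309/3 = 103.
Total output Q = 103 + 103 = 206.

206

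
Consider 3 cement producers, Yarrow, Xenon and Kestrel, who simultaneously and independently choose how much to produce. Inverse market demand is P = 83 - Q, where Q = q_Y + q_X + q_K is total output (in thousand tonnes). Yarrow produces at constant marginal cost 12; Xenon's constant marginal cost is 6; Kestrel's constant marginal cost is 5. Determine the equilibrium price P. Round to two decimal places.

Yarrow's profit: π_Y = (83 - Q)q_Y - (12q_Y). Setting ∂π_Y/∂q_Y = 0: 71 - 2q_Y - (q_X + q_K) = 0.
Xenon's profit: π_X = (83 - Q)q_X - (6q_X). Setting ∂π_X/∂q_X = 0: 77 - 2q_X - (q_Y + q_K) = 0.
Kestrel's profit: π_K = (83 - Q)q_K - (5q_K). Setting ∂π_K/∂q_K = 0: 78 - 2q_K - (q_Y + q_X) = 0.
Adding the 3 conditions: 226 − 2Q − 2Q = 0, i.e. Q = 113/2.
Back-substituting: q_Y = (71 − 113/2) = 29/2, q_X = (77 − 113/2) = 41/2, q_K = (78 − 113/2) = 43/2.
Total output Q = 113/2, so price P = 83 - 113/2 = 53/2.

26.50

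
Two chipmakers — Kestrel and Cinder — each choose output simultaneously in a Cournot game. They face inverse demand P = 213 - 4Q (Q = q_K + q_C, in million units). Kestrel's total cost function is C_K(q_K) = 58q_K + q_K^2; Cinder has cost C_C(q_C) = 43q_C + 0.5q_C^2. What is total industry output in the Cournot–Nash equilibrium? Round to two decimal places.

Kestrel's profit: π_K = (213 - 4Q)q_K - (58q_K + q_K²). Setting ∂π_K/∂q_K = 0: 155 - 10q_K - 4(q_C) = 0.
Cinder's first-order condition: 170 - 9q_C - 4(q_K) = 0.
Best responses: q_K = (155 - 4q_C)/10, q_C = (170 - 4q_K)/9.
Substituting one into the other gives q_K = 715/74 and q_C = 540/37.
Total output Q = 715/74 + 540/37 = 1795/74.

24.26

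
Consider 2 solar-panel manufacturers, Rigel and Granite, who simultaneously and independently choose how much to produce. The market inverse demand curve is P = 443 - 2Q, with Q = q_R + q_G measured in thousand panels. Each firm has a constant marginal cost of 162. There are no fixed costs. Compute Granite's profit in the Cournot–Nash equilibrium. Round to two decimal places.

4386.72

A representative firm's profit is π_i = q_i(443 - 2Q) - 162q_i.
Setting ∂π_i/∂q_i = 0 with rivals' quantities fixed: 281 - 4q_i - 2q_j = 0.
With identical firms every q_j equals q_i, so q_j = q_i and 281 = 6q_i, giving q_i = 281/6.
Price P = 443 - 2·(281/3) = 767/3.
Granite's profit: (767/3 - 162)·(281/6) = 4386.7222.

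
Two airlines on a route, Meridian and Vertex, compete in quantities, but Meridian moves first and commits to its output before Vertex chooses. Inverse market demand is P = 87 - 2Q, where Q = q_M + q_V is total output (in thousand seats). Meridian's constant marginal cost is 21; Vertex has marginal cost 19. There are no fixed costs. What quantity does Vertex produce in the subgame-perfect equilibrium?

9

The follower Vertex best-responds to any q_M: π_V = (87 - 2Q)q_V - 19q_V.
Setting the follower's marginal profit to zero, 68 - 2q_M - 4q_V = 0, i.e. q_V = (68 - 2q_M)/4.
The leader anticipates this reaction. Substituting into P = 87 - 2Q gives P = 53 - q_M, so π_M = (53 - q_M)q_M - 21q_M.
Maximising: ∂π_M/∂q_M = 32 - 2q_M = 0, giving q_M = 16.
Then q_V = (68 - 2·16)/4 = 9.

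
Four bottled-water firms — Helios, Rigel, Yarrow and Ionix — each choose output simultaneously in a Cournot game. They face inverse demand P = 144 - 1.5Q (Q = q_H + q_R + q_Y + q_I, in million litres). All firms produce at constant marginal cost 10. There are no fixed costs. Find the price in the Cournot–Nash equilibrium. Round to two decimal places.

36.80

Each firm earns π_i = (144 - 1.5Q)q_i - 10q_i.
Setting ∂π_i/∂q_i = 0 with rivals' quantities fixed: 134 - 3q_i - (3/2)·Σ_{j≠i} q_j = 0.
With identical firms every q_j equals q_i, so Σ_{j≠i} q_j = 3q_i and 134 = (15/2)q_i, giving q_i = 268/15.
Total output Q = 1072/15, so price P = 144 - (3/2)·(1072/15) = 184/5.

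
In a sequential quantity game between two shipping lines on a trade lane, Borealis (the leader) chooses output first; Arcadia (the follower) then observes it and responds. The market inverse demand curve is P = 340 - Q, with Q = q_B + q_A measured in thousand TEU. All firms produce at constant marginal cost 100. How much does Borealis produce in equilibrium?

Solve by backward induction. Given q_B, the follower Arcadia maximises π_A = (340 - q_B - q_A)q_A - 100q_A.
Setting the follower's marginal profit to zero, 240 - q_B - 2q_A = 0, i.e. q_A = (240 - q_B)/2.
Borealis substitutes q_A(q_B) into its own profit: π_B = q_B(340 - q_B - (240 - q_B)/2) - 100q_B = (220 - (1/2)q_B)q_B - 100q_B.
Leader FOC: 120 - q_B = 0, so q_B = 120.
Then q_A = (240 - 120)/2 = 60.

120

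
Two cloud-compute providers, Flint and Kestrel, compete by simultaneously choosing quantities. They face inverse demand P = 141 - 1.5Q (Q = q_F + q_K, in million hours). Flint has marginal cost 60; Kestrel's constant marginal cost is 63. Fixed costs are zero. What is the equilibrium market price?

88

Flint's profit: π_F = (141 - 1.5Q)q_F - (60q_F). Setting ∂π_F/∂q_F = 0: 81 - 3q_F - (3/2)(q_K) = 0.
Kestrel's first-order condition: 78 - 3q_K - (3/2)(q_F) = 0.
Rearranging gives the reaction functions q_F = (81 - (3/2)q_K)/3 and q_K = (78 - (3/2)q_F)/3.
Substituting one into the other gives q_F = 56/3 and q_K = 50/3.
Total output Q = 106/3, so price P = 141 - (3/2)·(106/3) = 88.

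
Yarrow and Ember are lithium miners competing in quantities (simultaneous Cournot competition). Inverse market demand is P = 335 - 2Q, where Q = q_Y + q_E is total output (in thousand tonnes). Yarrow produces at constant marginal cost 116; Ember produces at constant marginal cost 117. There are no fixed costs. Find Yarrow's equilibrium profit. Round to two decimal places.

Yarrow's profit: π_Y = (335 - 2Q)q_Y - (116q_Y). Setting ∂π_Y/∂q_Y = 0: 219 - 4q_Y - 2(q_E) = 0.
Ember's first-order condition: 218 - 4q_E - 2(q_Y) = 0.
Best responses: q_Y = (219 - 2q_E)/4, q_E = (218 - 2q_Y)/4.
Substituting one into the other gives q_Y = 110/3 and q_E = 217/6.
Price P = 335 - 2·(437/6) = 568/3.
Yarrow's profit: (568/3 - 116)·(110/3) = 2688.8889.

2688.89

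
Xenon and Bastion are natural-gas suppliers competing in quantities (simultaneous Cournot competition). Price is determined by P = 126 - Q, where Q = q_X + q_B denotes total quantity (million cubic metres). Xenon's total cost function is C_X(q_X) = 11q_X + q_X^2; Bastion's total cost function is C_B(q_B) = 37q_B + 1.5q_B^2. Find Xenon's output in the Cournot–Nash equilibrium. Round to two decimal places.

Xenon's profit: π_X = (126 - Q)q_X - (11q_X + q_X²). Setting ∂π_X/∂q_X = 0: 115 - 4q_X - (q_B) = 0.
Bastion's profit: π_B = (126 - Q)q_B - (37q_B + (3/2)q_B²). Setting ∂π_B/∂q_B = 0: 89 - 5q_B - (q_X) = 0.
Rearranging gives the reaction functions q_X = (115 - q_B)/4 and q_B = (89 - q_X)/5.
Solving the pair: q_X = 486/19, q_B = 241/19.

25.58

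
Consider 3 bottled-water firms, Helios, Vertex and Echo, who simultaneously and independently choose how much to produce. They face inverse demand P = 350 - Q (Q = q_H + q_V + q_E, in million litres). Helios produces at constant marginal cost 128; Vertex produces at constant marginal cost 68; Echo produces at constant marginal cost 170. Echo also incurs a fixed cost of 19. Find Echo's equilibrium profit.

Helios's profit: π_H = (350 - Q)q_H - (128q_H). Setting ∂π_H/∂q_H = 0: 222 - 2q_H - (q_V + q_E) = 0.
Vertex's first-order condition: 282 - 2q_V - (q_H + q_E) = 0.
Echo's profit: π_E = (350 - Q)q_E - (170q_E). Setting ∂π_E/∂q_E = 0: 180 - 2q_E - (q_H + q_V) = 0.
Adding the 3 conditions: 684 − 2Q − 2Q = 0, i.e. Q = 171.
Back-substituting: q_H = (222 − 171) = 51, q_V = (282 − 171) = 111, q_E = (180 − 171) = 9.
Price P = 350 - 171 = 179.
Echo's profit: (179 - 170)·9 - 19 = 62.

62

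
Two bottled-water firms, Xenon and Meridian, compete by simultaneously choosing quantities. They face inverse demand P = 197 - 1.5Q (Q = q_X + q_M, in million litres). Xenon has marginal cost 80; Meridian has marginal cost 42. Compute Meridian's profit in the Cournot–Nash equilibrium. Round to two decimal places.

Xenon's profit: π_X = (197 - 1.5Q)q_X - (80q_X). Setting ∂π_X/∂q_X = 0: 117 - 3q_X - (3/2)(q_M) = 0.
Meridian's profit: π_M = (197 - 1.5Q)q_M - (42q_M). Setting ∂π_M/∂q_M = 0: 155 - 3q_M - (3/2)(q_X) = 0.
Rearranging gives the reaction functions q_X = (117 - (3/2)q_M)/3 and q_M = (155 - (3/2)q_X)/3.
Substituting one into the other gives q_X = 158/9 and q_M = 386/9.
Price P = 197 - (3/2)·(544/9) = 319/3.
Meridian's profit: (319/3 - 42)·(386/9) = 2759.1852.

2759.19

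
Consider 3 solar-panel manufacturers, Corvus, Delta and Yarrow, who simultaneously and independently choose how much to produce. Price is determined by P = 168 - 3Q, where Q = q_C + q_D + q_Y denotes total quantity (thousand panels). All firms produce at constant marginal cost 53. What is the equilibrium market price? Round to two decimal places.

81.75

A representative firm's profit is π_i = q_i(168 - 3Q) - 53q_i.
First-order condition (treating rivals' output as given): 115 - 6q_i - 3·Σ_{j≠i} q_j = 0.
By symmetry each firm produces the same amount; substituting Σ_{j≠i} q_j = 2q_i yields q_i = 115/12.
Total output Q = 115/4, so price P = 168 - 3·(115/4) = 327/4.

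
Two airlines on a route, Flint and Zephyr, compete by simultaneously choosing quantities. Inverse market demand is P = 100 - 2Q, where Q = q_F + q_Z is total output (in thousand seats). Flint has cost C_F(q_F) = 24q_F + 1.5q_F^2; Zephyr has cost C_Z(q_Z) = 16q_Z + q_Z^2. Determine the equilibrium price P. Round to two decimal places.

61.89

Flint's profit: π_F = (100 - 2Q)q_F - (24q_F + (3/2)q_F²). Setting ∂π_F/∂q_F = 0: 76 - 7q_F - 2(q_Z) = 0.
Zephyr's profit: π_Z = (100 - 2Q)q_Z - (16q_Z + q_Z²). Setting ∂π_Z/∂q_Z = 0: 84 - 6q_Z - 2(q_F) = 0.
So q_F = (76 - 2q_Z)/7 and q_Z = (84 - 2q_F)/6.
Solving the pair: q_F = 144/19, q_Z = 218/19.
Total output Q = 362/19, so price P = 100 - 2·(362/19) = 1176/19.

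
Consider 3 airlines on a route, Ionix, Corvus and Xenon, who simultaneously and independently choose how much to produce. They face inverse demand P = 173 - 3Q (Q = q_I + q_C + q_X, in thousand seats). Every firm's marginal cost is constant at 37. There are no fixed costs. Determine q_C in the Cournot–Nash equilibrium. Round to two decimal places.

11.33

A representative firm's profit is π_i = q_i(173 - 3Q) - 37q_i.
First-order condition (treating rivals' output as given): 136 - 6q_i - 3·Σ_{j≠i} q_j = 0.
By symmetry each firm produces the same amount; substituting Σ_{j≠i} q_j = 2q_i yields q_i = 136/12 = 34/3.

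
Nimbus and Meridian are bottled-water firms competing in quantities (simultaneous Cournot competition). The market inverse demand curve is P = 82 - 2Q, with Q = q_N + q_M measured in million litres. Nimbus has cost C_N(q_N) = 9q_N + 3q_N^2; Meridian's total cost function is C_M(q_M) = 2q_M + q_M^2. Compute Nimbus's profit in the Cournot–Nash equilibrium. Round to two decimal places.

Nimbus's profit: π_N = (82 - 2Q)q_N - (9q_N + 3q_N²). Setting ∂π_N/∂q_N = 0: 73 - 10q_N - 2(q_M) = 0.
Meridian's first-order condition: 80 - 6q_M - 2(q_N) = 0.
Best responses: q_N = (73 - 2q_M)/10, q_M = (80 - 2q_N)/6.
Solving the pair: q_N = 139/28, q_M = 327/28.
Price P = 82 - 2·(233/14) = 341/7.
Nimbus's profit: (341/7)·(139/28) - 9·(139/28) - 3(139/28)² = 123.2207.

123.22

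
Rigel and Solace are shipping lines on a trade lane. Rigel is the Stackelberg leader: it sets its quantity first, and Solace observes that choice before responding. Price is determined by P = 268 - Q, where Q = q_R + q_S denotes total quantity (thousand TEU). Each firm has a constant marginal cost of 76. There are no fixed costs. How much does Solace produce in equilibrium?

The follower Solace best-responds to any q_R: π_S = (268 - Q)q_S - 76q_S.
∂π_S/∂q_S = 192 - q_R - 2q_S = 0 gives the reaction function q_S = (192 - q_R)/2.
The leader anticipates this reaction. Substituting into P = 268 - Q gives P = 172 - (1/2)q_R, so π_R = (172 - (1/2)q_R)q_R - 76q_R.
Maximising: ∂π_R/∂q_R = 96 - q_R = 0, giving q_R = 96.
Then q_S = (192 - 96)/2 = 48.

48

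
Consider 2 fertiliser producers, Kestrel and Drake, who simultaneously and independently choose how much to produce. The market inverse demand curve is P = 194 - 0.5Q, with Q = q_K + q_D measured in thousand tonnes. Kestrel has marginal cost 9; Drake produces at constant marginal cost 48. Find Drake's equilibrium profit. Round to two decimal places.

Kestrel's profit: π_K = (194 - 0.5Q)q_K - (9q_K). Setting ∂π_K/∂q_K = 0: 185 - q_K - (1/2)(q_D) = 0.
Drake's first-order condition: 146 - q_D - (1/2)(q_K) = 0.
So q_K = (185 - (1/2)q_D) and q_D = (146 - (1/2)q_K).
Solving the pair: q_K = 448/3, q_D = 214/3.
Price P = 194 - (1/2)·(662/3) = 251/3.
Drake's profit: (251/3 - 48)·(214/3) = 2544.2222.

2544.22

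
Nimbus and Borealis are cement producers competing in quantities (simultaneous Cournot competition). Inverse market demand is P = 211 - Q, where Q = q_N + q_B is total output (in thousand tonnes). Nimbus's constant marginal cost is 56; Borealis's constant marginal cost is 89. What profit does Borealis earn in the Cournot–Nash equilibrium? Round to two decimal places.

Nimbus's profit: π_N = (211 - Q)q_N - (56q_N). Setting ∂π_N/∂q_N = 0: 155 - 2q_N - (q_B) = 0.
Borealis's first-order condition: 122 - 2q_B - (q_N) = 0.
Rearranging gives the reaction functions q_N = (155 - q_B)/2 and q_B = (122 - q_N)/2.
Substituting one into the other gives q_N = 188/3 and q_B = 89/3.
Price P = 211 - 277/3 = 356/3.
Borealis's profit: (356/3 - 89)·(89/3) = 880.1111.

880.11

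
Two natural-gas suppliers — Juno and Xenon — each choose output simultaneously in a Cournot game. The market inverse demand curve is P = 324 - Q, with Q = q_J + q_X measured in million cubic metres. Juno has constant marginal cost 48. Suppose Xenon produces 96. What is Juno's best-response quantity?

90

With the rival's output fixed at 96, Juno's profit is π_J = (324 - 96 - q_J)q_J - (48q_J) = (228 - q_J)q_J - (48q_J).
∂π_J/∂q_J = 180 - 2q_J = 0, so q_J = 90.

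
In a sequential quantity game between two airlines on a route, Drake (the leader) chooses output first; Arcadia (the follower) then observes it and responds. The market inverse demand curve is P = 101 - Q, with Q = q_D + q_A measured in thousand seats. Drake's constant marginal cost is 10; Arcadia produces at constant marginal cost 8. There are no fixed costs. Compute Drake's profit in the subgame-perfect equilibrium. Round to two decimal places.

The follower Arcadia best-responds to any q_D: π_A = (101 - Q)q_A - 8q_A.
∂π_A/∂q_A = 93 - q_D - 2q_A = 0 gives the reaction function q_A = (93 - q_D)/2.
The leader anticipates this reaction. Substituting into P = 101 - Q gives P = 109/2 - (1/2)q_D, so π_D = (109/2 - (1/2)q_D)q_D - 10q_D.
Leader FOC: 89/2 - q_D = 0, so q_D = 89/2.
Then q_A = (93 - 89/2)/2 = 97/4.
Price P = 101 - 275/4 = 129/4.
Drake's profit: (129/4 - 10)·(89/2) = 990.1250.

990.13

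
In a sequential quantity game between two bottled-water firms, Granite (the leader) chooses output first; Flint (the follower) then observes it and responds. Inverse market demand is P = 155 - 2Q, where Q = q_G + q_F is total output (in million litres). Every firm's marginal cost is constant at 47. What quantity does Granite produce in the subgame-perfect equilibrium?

Solve by backward induction. Given q_G, the follower Flint maximises π_F = (155 - 2q_G - 2q_F)q_F - 47q_F.
Setting the follower's marginal profit to zero, 108 - 2q_G - 4q_F = 0, i.e. q_F = (108 - 2q_G)/4.
The leader anticipates this reaction. Substituting into P = 155 - 2Q gives P = 101 - q_G, so π_G = (101 - q_G)q_G - 47q_G.
Maximising: ∂π_G/∂q_G = 54 - 2q_G = 0, giving q_G = 27.
Then q_F = (108 - 2·27)/4 = 27/2.

27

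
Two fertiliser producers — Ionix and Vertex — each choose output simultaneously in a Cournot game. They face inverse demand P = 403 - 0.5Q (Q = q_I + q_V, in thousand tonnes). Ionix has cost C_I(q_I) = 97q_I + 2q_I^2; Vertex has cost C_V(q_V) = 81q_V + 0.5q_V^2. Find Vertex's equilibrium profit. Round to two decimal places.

22331.09

Ionix's profit: π_I = (403 - 0.5Q)q_I - (97q_I + 2q_I²). Setting ∂π_I/∂q_I = 0: 306 - 5q_I - (1/2)(q_V) = 0.
Vertex's profit: π_V = (403 - 0.5Q)q_V - (81q_V + (1/2)q_V²). Setting ∂π_V/∂q_V = 0: 322 - 2q_V - (1/2)(q_I) = 0.
Best responses: q_I = (306 - (1/2)q_V)/5, q_V = (322 - (1/2)q_I)/2.
Substituting one into the other gives q_I = 1804/39 and q_V = 149.4359.
Price P = 403 - (1/2)·195.6923 = 305.1538.
Vertex's profit: 305.1538·149.4359 - 81·149.4359 - (1/2)·149.4359² = 22331.0874.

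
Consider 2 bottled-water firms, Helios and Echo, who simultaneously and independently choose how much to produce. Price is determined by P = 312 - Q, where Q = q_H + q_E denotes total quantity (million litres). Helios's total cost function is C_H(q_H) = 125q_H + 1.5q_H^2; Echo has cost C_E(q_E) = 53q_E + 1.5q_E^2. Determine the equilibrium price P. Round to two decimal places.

237.67

Helios's profit: π_H = (312 - Q)q_H - (125q_H + (3/2)q_H²). Setting ∂π_H/∂q_H = 0: 187 - 5q_H - (q_E) = 0.
Echo's first-order condition: 259 - 5q_E - (q_H) = 0.
So q_H = (187 - q_E)/5 and q_E = (259 - q_H)/5.
Substituting one into the other gives q_H = 169/6 and q_E = 277/6.
Total output Q = 223/3, so price P = 312 - 223/3 = 713/3.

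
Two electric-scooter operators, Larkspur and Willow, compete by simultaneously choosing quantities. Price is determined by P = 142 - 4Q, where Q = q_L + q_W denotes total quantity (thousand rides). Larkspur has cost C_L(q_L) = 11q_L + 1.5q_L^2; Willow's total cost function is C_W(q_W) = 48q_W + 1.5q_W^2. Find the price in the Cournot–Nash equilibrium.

82

Larkspur's profit: π_L = (142 - 4Q)q_L - (11q_L + (3/2)q_L²). Setting ∂π_L/∂q_L = 0: 131 - 11q_L - 4(q_W) = 0.
Willow's profit: π_W = (142 - 4Q)q_W - (48q_W + (3/2)q_W²). Setting ∂π_W/∂q_W = 0: 94 - 11q_W - 4(q_L) = 0.
So q_L = (131 - 4q_W)/11 and q_W = (94 - 4q_L)/11.
Substituting one into the other gives q_L = 71/7 and q_W = 34/7.
Total output Q = 15, so price P = 142 - 4·15 = 82.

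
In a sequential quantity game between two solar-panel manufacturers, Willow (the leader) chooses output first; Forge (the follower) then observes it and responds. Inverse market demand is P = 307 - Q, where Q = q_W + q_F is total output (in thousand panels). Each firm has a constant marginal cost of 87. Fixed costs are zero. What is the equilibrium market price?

The follower Forge best-responds to any q_W: π_F = (307 - Q)q_F - 87q_F.
∂π_F/∂q_F = 220 - q_W - 2q_F = 0 gives the reaction function q_F = (220 - q_W)/2.
Willow substitutes q_F(q_W) into its own profit: π_W = q_W(307 - q_W - (220 - q_W)/2) - 87q_W = (197 - (1/2)q_W)q_W - 87q_W.
Leader FOC: 110 - q_W = 0, so q_W = 110.
Then q_F = (220 - 110)/2 = 55.
Total output Q = 165, so price P = 307 - 165 = 142.

142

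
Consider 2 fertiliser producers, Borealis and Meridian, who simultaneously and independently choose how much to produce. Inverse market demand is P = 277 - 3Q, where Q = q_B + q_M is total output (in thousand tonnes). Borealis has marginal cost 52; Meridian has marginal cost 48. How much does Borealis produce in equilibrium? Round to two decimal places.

24.56

Borealis's profit: π_B = (277 - 3Q)q_B - (52q_B). Setting ∂π_B/∂q_B = 0: 225 - 6q_B - 3(q_M) = 0.
Meridian's profit: π_M = (277 - 3Q)q_M - (48q_M). Setting ∂π_M/∂q_M = 0: 229 - 6q_M - 3(q_B) = 0.
Best responses: q_B = (225 - 3q_M)/6, q_M = (229 - 3q_B)/6.
Solving the pair: q_B = 221/9, q_M = 233/9.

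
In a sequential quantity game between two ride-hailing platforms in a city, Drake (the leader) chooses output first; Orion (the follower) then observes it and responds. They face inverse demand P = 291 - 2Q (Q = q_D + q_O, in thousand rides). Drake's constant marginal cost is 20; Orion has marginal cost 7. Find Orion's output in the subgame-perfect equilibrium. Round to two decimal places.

38.75

The follower Orion best-responds to any q_D: π_O = (291 - 2Q)q_O - 7q_O.
∂π_O/∂q_O = 284 - 2q_D - 4q_O = 0 gives the reaction function q_O = (284 - 2q_D)/4.
The leader anticipates this reaction. Substituting into P = 291 - 2Q gives P = 149 - q_D, so π_D = (149 - q_D)q_D - 20q_D.
Leader FOC: 129 - 2q_D = 0, so q_D = 129/2.
Then q_O = (284 - 2·(129/2))/4 = 155/4.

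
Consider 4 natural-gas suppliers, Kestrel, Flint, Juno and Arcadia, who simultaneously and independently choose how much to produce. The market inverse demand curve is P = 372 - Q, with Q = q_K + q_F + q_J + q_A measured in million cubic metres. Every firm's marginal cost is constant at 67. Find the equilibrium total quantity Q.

A representative firm's profit is π_i = q_i(372 - Q) - 67q_i.
Setting ∂π_i/∂q_i = 0 with rivals' quantities fixed: 305 - 2q_i - Σ_{j≠i} q_j = 0.
By symmetry each firm produces the same amount; substituting Σ_{j≠i} q_j = 3q_i yields q_i = 305/5 = 61.
Total output Q = 61 + 61 + 61 + 61 = 244.

244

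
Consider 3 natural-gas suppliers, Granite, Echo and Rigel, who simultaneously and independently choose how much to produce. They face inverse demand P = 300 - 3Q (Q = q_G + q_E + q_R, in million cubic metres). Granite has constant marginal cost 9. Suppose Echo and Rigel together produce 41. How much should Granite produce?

28

With rivals' combined output fixed at 41, Granite's profit is π_G = (300 - 3·41 - 3q_G)q_G - (9q_G) = (177 - 3q_G)q_G - (9q_G).
∂π_G/∂q_G = 168 - 6q_G = 0, so q_G = 28.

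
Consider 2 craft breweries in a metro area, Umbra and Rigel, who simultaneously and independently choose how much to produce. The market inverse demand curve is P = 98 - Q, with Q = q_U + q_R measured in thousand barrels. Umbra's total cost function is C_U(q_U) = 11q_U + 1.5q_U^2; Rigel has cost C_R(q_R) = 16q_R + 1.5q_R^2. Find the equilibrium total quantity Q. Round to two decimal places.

Umbra's profit: π_U = (98 - Q)q_U - (11q_U + (3/2)q_U²). Setting ∂π_U/∂q_U = 0: 87 - 5q_U - (q_R) = 0.
Rigel's profit: π_R = (98 - Q)q_R - (16q_R + (3/2)q_R²). Setting ∂π_R/∂q_R = 0: 82 - 5q_R - (q_U) = 0.
Best responses: q_U = (87 - q_R)/5, q_R = (82 - q_U)/5.
Solving the pair: q_U = 353/24, q_R = 323/24.
Total output Q = 353/24 + 323/24 = 169/6.

28.17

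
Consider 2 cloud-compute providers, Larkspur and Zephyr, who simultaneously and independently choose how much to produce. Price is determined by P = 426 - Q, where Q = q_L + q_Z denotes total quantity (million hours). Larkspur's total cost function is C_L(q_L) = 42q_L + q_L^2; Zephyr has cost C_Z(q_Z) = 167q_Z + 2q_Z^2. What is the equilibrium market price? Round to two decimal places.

308.74

Larkspur's profit: π_L = (426 - Q)q_L - (42q_L + q_L²). Setting ∂π_L/∂q_L = 0: 384 - 4q_L - (q_Z) = 0.
Zephyr's first-order condition: 259 - 6q_Z - (q_L) = 0.
Best responses: q_L = (384 - q_Z)/4, q_Z = (259 - q_L)/6.
Solving the pair: q_L = 88.9130, q_Z = 652/23.
Total output Q = 117.2609, so price P = 426 - 117.2609 = 308.7391.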